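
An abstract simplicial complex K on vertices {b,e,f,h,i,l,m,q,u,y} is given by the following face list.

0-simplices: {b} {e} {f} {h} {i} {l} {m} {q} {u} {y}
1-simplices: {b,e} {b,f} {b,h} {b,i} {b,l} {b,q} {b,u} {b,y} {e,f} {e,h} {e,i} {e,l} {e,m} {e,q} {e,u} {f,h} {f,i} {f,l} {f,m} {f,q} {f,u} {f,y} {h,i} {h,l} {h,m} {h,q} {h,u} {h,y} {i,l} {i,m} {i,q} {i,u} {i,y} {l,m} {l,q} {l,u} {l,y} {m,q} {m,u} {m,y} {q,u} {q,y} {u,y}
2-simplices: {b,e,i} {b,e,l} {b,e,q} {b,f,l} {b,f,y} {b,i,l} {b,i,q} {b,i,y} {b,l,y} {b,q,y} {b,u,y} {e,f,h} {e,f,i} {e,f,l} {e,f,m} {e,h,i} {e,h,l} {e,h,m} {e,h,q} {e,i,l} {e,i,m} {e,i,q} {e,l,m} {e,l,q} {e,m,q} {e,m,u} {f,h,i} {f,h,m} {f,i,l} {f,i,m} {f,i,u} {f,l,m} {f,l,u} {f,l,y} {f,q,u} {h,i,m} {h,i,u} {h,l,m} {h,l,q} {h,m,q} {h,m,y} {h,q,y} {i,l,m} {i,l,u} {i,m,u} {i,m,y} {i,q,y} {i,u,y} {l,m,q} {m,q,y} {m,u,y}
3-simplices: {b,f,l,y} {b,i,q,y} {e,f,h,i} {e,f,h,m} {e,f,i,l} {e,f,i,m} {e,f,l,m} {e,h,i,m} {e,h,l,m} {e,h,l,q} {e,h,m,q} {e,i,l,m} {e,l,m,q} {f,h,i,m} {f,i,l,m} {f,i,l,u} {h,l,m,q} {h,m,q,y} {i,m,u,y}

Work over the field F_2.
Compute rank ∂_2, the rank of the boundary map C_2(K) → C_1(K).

rank∂_2=32

n_0=10 n_1=43 n_2=51 n_3=19  [Z2]
∂1: piv[be,bf,bh,bi,bl,bq,bu,by,em] rk=9  ker:ef,eh,ei,el,eq,eu,fh,fi,fl,fm,fq,fu,fy,hi,hl,hm,hq,hu,hy,il,im,iq,iu,iy,lm,lq,lu,ly,mq,mu,my,qu,qy,uy
∂2: piv[bei,bel,beq,bfl,bfy,bil,biq,biy,bly,bqy,buy,efh,efi,efl,efm,ehi,ehl,ehm,ehq,eim,elm,elq,emq,emu,fiu,flu,fqu,hiu,hmy,hqy,imu,iuy] rk=32  ker:eil,eiq,fhi,fhm,fil,fim,flm,fly,him,hlm,hlq,hmq,ilm,ilu,imy,iqy,lmq,mqy,muy
∂3: piv[bfly,biqy,efhi,efhm,efil,efim,eflm,ehim,ehlm,ehlq,ehmq,eilm,elmq,filu,hmqy,imuy] rk=16  ker:fhim,film,hlmq
rk∂_2=32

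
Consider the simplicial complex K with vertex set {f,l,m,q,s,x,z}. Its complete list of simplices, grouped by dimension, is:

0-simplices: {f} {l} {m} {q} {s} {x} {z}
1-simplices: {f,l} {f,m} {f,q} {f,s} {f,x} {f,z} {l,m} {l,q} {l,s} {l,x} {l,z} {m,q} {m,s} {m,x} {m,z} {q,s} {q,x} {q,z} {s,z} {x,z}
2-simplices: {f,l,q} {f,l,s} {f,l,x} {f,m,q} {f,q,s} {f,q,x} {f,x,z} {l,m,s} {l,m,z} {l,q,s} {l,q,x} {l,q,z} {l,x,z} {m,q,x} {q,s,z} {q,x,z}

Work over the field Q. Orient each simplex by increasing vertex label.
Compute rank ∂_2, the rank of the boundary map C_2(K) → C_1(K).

n_0=7 n_1=20 n_2=16  [Q]
∂1: piv[fl,fm,fq,fs,fx,fz] rk=6  ker:lm,lq,ls,lx,lz,mq,ms,mx,mz,qs,qx,qz,sz,xz
∂2: piv[flq,fls,flx,fmq,fqs,fqx,fxz,lms,lmz,lqz,lxz,mqx,qsz] rk=13  ker:lqs,lqx,qxz
rk∂_2=13

rank∂_2=13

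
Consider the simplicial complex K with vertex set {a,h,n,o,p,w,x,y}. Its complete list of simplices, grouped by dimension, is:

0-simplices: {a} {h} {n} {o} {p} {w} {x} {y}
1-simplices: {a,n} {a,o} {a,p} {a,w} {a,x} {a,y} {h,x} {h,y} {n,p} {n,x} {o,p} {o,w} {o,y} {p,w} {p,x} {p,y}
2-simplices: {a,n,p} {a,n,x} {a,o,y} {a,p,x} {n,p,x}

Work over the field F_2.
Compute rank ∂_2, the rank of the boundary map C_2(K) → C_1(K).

rank∂_2=4

n_0=8 n_1=16 n_2=5  [Z2]
∂1: piv[an,ao,ap,aw,ax,ay,hx] rk=7  ker:hy,np,nx,op,ow,oy,pw,px,py
∂2: piv[anp,anx,aoy,apx] rk=4  ker:npx
rk∂_2=4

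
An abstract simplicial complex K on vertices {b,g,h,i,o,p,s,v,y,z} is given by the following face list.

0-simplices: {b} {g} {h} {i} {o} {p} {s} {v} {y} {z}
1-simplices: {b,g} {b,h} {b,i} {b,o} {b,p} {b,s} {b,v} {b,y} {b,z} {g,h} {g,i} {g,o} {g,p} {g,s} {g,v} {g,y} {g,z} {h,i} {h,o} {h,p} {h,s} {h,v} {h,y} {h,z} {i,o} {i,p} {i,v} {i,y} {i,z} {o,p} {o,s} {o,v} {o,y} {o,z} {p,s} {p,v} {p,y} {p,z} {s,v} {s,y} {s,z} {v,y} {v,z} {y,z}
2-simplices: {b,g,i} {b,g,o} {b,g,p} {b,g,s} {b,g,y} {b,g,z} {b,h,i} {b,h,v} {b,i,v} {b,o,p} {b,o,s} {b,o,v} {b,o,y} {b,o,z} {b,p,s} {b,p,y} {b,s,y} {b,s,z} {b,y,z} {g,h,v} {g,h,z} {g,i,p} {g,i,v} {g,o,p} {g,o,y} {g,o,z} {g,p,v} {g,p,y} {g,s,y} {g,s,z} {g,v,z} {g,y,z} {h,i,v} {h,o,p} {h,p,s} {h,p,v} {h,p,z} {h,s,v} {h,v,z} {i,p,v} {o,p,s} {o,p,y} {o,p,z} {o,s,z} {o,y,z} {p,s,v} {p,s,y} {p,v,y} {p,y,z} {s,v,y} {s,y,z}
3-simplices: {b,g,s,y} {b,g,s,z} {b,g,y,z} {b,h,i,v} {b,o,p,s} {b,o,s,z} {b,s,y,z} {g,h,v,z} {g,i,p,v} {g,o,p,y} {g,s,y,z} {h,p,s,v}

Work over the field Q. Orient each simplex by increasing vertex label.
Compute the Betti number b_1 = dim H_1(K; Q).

n_0=10 n_1=44 n_2=51 n_3=12  [Q]
∂1: piv[bg,bh,bi,bo,bp,bs,bv,by,bz] rk=9  ker:gh,gi,go,gp,gs,gv,gy,gz,hi,ho,hp,hs,hv,hy,hz,io,ip,iv,iy,iz,op,os,ov,oy,oz,ps,pv,py,pz,sv,sy,sz,vy,vz,yz
∂2: piv[bgi,bgo,bgp,bgs,bgy,bgz,bhi,bhv,biv,bop,bos,bov,boy,boz,bps,bpy,bsy,bsz,byz,ghv,ghz,gip,giv,gpv,gvz,hop,hps,hpv,hpz,hsv,pvy] rk=31  ker:gop,goy,goz,gpy,gsy,gsz,gyz,hiv,hvz,ipv,ops,opy,opz,osz,oyz,psv,psy,pyz,svy,syz
∂3: piv[bgsy,bgsz,bgyz,bhiv,bops,bosz,bsyz,ghvz,gipv,gopy,hpsv] rk=11  ker:gsyz
b_1=(44−9)−31=4

b_1=4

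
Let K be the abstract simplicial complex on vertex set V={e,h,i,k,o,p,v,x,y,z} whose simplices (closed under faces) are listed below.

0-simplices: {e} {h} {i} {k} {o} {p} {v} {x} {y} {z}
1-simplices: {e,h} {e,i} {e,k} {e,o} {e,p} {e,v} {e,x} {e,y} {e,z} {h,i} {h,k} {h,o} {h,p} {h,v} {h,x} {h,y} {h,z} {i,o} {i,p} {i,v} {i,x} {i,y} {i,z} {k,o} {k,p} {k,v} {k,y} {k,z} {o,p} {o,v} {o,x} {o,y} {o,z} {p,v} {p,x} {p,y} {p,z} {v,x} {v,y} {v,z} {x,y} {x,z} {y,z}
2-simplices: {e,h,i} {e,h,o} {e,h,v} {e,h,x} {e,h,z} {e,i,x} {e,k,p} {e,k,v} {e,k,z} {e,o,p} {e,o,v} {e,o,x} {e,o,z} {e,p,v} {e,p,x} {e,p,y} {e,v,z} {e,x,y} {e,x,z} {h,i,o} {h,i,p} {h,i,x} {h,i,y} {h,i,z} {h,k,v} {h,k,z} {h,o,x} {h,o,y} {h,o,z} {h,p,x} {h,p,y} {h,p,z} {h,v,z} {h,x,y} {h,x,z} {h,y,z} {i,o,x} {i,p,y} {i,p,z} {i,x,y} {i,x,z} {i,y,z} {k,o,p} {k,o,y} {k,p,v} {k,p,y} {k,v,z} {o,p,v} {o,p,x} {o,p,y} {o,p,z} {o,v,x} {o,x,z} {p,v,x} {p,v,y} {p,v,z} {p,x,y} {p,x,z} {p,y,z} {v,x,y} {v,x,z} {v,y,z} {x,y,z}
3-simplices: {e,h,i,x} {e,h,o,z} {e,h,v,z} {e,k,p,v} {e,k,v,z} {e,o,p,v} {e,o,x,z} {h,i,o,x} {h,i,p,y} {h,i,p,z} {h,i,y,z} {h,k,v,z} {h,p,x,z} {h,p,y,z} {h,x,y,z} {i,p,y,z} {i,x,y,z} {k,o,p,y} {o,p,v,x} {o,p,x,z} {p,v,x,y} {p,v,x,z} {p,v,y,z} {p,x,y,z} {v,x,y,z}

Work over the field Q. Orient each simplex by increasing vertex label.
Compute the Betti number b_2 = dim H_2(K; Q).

n_0=10 n_1=43 n_2=63 n_3=25  [Q]
∂1: piv[eh,ei,ek,eo,ep,ev,ex,ey,ez] rk=9  ker:hi,hk,ho,hp,hv,hx,hy,hz,io,ip,iv,ix,iy,iz,ko,kp,kv,ky,kz,op,ov,ox,oy,oz,pv,px,py,pz,vx,vy,vz,xy,xz,yz
∂2: piv[ehi,eho,ehv,ehx,ehz,eix,ekp,ekv,ekz,eop,eov,eox,eoz,epv,epx,epy,evz,exy,exz,hio,hip,hiy,hiz,hkv,hoy,hpx,hpy,hpz,hyz,kop,koy,ovx,pvy] rk=33  ker:hix,hkz,hox,hoz,hvz,hxy,hxz,iox,ipy,ipz,ixy,ixz,iyz,kpv,kpy,kvz,opv,opx,opy,opz,oxz,pvx,pvz,pxy,pxz,pyz,vxy,vxz,vyz,xyz
∂3: piv[ehix,ehoz,ehvz,ekpv,ekvz,eopv,eoxz,hiox,hipy,hipz,hiyz,hkvz,hpxz,hpyz,hxyz,ixyz,kopy,opvx,opxz,pvxy,pvxz,pvyz,pxyz] rk=23  ker:ipyz,vxyz
b_2=(63−33)−23=7

b_2=7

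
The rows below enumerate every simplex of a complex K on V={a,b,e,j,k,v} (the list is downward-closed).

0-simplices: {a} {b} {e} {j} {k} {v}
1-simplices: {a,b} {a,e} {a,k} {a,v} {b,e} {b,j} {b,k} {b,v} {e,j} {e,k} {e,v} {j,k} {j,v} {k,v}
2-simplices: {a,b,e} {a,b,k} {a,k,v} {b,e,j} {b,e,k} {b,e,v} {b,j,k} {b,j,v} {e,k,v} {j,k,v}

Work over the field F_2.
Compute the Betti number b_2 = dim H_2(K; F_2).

b_2=1

n_0=6 n_1=14 n_2=10  [Z2]
∂1: piv[ab,ae,ak,av,bj] rk=5  ker:be,bk,bv,ej,ek,ev,jk,jv,kv
∂2: piv[abe,abk,akv,bej,bek,bev,bjk,bjv,ekv] rk=9  ker:jkv
b_2=(10−9)−0=1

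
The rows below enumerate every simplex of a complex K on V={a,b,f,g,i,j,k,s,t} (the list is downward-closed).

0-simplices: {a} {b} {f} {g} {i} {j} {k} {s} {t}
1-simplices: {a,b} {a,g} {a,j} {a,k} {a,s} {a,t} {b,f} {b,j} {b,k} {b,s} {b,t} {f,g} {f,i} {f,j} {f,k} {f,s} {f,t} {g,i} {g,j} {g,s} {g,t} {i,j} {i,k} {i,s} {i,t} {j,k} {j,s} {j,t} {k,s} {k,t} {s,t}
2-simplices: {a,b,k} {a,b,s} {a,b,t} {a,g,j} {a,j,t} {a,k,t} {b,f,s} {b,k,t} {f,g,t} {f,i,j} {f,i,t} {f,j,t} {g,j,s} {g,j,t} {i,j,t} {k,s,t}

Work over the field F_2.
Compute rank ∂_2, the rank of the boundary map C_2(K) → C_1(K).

n_0=9 n_1=31 n_2=16  [Z2]
∂1: piv[ab,ag,aj,ak,as,at,bf,fi] rk=8  ker:bj,bk,bs,bt,fg,fj,fk,fs,ft,gi,gj,gs,gt,ij,ik,is,it,jk,js,jt,ks,kt,st
∂2: piv[abk,abs,abt,agj,ajt,akt,bfs,fgt,fij,fit,fjt,gjs,gjt,kst] rk=14  ker:bkt,ijt
rk∂_2=14

rank∂_2=14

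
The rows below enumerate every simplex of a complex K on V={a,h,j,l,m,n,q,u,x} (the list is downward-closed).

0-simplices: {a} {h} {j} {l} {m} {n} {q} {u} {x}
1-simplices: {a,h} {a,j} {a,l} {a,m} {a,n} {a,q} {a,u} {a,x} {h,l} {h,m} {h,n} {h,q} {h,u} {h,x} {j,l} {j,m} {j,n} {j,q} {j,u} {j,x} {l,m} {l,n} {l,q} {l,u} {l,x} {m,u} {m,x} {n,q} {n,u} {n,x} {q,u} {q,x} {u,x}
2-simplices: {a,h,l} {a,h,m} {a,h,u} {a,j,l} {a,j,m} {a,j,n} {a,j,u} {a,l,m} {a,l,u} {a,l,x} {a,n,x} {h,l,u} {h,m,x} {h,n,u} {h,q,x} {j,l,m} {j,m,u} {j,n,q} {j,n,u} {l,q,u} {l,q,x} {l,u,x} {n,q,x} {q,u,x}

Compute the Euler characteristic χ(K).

χ(K)=0

n_0=9 n_1=33 n_2=24
χ=+9−33+24=0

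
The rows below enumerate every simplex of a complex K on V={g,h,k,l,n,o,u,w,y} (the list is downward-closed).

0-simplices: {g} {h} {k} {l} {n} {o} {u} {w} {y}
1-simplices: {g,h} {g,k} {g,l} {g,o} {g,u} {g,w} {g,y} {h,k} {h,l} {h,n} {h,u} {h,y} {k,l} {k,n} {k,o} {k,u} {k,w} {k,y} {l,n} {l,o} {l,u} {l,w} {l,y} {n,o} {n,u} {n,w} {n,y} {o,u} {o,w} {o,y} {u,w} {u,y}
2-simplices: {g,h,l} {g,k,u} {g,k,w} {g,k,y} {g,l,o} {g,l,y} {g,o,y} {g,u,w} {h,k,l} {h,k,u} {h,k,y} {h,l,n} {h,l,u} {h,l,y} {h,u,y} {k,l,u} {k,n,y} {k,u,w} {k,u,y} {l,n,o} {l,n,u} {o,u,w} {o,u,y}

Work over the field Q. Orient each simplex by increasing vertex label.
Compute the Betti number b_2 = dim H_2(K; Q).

n_0=9 n_1=32 n_2=23  [Q]
∂1: piv[gh,gk,gl,go,gu,gw,gy,hn] rk=8  ker:hk,hl,hu,hy,kl,kn,ko,ku,kw,ky,ln,lo,lu,lw,ly,no,nu,nw,ny,ou,ow,oy,uw,uy
∂2: piv[ghl,gku,gkw,gky,glo,gly,goy,guw,hkl,hku,hky,hln,hlu,hly,huy,kny,lno,lnu,ouw,ouy] rk=20  ker:klu,kuw,kuy
b_2=(23−20)−0=3

b_2=3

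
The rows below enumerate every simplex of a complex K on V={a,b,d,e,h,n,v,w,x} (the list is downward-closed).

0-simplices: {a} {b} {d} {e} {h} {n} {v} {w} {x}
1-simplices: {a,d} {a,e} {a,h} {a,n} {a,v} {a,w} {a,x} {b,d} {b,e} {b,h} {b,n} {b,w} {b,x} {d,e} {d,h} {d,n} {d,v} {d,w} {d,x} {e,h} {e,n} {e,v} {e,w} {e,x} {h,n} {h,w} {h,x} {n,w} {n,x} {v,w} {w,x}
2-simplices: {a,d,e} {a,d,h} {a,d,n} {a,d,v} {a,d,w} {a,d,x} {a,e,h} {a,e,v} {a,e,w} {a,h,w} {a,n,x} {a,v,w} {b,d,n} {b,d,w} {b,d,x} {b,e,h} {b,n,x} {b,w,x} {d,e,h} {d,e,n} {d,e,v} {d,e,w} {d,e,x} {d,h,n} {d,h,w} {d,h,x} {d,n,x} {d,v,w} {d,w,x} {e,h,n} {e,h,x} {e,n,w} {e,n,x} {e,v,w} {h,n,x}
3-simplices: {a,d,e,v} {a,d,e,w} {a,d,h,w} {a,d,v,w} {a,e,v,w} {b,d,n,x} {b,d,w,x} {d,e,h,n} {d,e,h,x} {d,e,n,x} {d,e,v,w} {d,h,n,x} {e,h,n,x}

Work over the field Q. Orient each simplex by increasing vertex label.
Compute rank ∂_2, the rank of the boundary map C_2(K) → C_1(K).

n_0=9 n_1=31 n_2=35 n_3=13  [Q]
∂1: piv[ad,ae,ah,an,av,aw,ax,bd] rk=8  ker:be,bh,bn,bw,bx,de,dh,dn,dv,dw,dx,eh,en,ev,ew,ex,hn,hw,hx,nw,nx,vw,wx
∂2: piv[ade,adh,adn,adv,adw,adx,aeh,aev,aew,ahw,anx,avw,bdn,bdw,bdx,beh,bwx,den,dex,dhn,dhx,enw] rk=22  ker:bnx,deh,dev,dew,dhw,dnx,dvw,dwx,ehn,ehx,enx,evw,hnx
∂3: piv[adev,adew,adhw,advw,aevw,bdnx,bdwx,dehn,dehx,denx,dhnx] rk=11  ker:devw,ehnx
rk∂_2=22

rank∂_2=22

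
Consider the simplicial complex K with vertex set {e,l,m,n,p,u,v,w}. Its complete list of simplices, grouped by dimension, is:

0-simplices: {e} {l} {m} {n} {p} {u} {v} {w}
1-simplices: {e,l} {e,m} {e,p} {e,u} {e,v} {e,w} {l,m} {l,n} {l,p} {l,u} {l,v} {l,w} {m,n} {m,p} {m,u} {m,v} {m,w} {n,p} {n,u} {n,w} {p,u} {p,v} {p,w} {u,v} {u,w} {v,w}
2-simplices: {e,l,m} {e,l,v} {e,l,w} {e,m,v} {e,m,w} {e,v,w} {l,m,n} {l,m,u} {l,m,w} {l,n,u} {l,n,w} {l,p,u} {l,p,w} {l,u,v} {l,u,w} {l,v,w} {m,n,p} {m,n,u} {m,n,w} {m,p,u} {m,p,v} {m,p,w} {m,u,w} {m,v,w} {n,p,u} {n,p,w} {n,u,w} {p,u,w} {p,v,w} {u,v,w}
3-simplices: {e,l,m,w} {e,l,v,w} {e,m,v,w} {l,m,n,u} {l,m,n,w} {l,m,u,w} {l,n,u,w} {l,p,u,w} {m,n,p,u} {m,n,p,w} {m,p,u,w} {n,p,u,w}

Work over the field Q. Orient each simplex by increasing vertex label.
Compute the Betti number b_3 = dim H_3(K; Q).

b_3=1

n_0=8 n_1=26 n_2=30 n_3=12  [Q]
∂1: piv[el,em,ep,eu,ev,ew,ln] rk=7  ker:lm,lp,lu,lv,lw,mn,mp,mu,mv,mw,np,nu,nw,pu,pv,pw,uv,uw,vw
∂2: piv[elm,elv,elw,emv,emw,evw,lmn,lmu,lnu,lnw,lpu,lpw,luv,luw,mnp,mpu,mpv] rk=17  ker:lmw,lvw,mnu,mnw,mpw,muw,mvw,npu,npw,nuw,puw,pvw,uvw
∂3: piv[elmw,elvw,emvw,lmnu,lmnw,lmuw,lnuw,lpuw,mnpu,mnpw,mpuw] rk=11  ker:npuw
b_3=(12−11)−0=1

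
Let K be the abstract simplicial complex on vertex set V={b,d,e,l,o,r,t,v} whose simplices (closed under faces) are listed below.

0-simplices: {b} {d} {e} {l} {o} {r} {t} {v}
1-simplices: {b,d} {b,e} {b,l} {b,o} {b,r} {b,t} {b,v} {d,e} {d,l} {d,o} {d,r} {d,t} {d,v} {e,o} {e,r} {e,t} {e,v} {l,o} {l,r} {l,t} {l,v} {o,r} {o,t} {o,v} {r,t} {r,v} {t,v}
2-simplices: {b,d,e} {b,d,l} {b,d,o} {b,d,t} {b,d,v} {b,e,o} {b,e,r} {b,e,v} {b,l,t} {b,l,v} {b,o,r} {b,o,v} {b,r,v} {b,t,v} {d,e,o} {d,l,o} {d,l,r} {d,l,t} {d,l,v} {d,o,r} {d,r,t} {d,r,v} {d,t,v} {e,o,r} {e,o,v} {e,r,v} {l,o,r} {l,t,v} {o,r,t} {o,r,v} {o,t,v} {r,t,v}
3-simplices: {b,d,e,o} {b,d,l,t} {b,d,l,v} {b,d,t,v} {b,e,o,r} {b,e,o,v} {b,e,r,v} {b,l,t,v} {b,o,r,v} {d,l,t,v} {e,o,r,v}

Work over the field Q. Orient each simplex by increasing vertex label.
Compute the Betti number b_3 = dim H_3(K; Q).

n_0=8 n_1=27 n_2=32 n_3=11  [Q]
∂1: piv[bd,be,bl,bo,br,bt,bv] rk=7  ker:de,dl,do,dr,dt,dv,eo,er,et,ev,lo,lr,lt,lv,or,ot,ov,rt,rv,tv
∂2: piv[bde,bdl,bdo,bdt,bdv,beo,ber,bev,blt,blv,bor,bov,brv,btv,dlo,dlr,dor,drt,ort] rk=19  ker:deo,dlt,dlv,drv,dtv,eor,eov,erv,lor,ltv,orv,otv,rtv
∂3: piv[bdeo,bdlt,bdlv,bdtv,beor,beov,berv,bltv,borv] rk=9  ker:dltv,eorv
b_3=(11−9)−0=2

b_3=2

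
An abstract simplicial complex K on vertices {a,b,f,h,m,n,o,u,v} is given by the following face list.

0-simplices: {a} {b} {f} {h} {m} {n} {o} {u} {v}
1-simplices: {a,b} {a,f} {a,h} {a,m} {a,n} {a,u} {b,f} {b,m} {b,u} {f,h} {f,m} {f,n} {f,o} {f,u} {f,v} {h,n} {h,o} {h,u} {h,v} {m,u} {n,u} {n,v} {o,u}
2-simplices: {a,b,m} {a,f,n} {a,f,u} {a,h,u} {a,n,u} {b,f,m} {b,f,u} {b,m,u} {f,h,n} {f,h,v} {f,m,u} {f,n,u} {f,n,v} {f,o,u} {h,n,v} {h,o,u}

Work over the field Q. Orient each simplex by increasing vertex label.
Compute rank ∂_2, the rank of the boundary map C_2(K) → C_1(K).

n_0=9 n_1=23 n_2=16  [Q]
∂1: piv[ab,af,ah,am,an,au,fo,fv] rk=8  ker:bf,bm,bu,fh,fm,fn,fu,hn,ho,hu,hv,mu,nu,nv,ou
∂2: piv[abm,afn,afu,ahu,anu,bfm,bfu,bmu,fhn,fhv,fnv,fou,hou] rk=13  ker:fmu,fnu,hnv
rk∂_2=13

rank∂_2=13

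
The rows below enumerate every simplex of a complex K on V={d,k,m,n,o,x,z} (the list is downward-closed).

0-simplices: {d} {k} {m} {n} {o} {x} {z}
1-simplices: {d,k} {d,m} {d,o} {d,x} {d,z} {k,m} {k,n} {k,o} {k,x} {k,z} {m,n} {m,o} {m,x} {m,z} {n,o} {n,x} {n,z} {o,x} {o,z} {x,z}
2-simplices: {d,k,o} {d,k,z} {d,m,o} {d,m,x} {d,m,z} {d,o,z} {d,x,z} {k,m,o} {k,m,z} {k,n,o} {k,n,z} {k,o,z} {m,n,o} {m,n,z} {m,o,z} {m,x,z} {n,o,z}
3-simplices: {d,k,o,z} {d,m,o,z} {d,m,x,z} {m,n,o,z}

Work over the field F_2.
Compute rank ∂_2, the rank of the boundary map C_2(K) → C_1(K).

rank∂_2=11

n_0=7 n_1=20 n_2=17 n_3=4  [Z2]
∂1: piv[dk,dm,do,dx,dz,kn] rk=6  ker:km,ko,kx,kz,mn,mo,mx,mz,no,nx,nz,ox,oz,xz
∂2: piv[dko,dkz,dmo,dmx,dmz,doz,dxz,kmo,kno,knz,mno] rk=11  ker:kmz,koz,mnz,moz,mxz,noz
∂3: piv[dkoz,dmoz,dmxz,mnoz] rk=4
rk∂_2=11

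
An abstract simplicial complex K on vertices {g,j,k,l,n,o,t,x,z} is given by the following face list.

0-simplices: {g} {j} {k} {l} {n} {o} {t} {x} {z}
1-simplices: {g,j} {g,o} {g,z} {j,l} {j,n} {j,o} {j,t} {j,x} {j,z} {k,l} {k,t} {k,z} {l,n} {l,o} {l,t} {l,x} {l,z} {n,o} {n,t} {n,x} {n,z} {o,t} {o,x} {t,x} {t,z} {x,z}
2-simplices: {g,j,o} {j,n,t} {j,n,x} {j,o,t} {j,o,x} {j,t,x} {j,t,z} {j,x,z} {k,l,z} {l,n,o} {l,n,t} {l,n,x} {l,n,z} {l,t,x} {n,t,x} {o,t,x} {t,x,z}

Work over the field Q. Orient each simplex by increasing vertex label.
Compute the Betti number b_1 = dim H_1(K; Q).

b_1=5

n_0=9 n_1=26 n_2=17  [Q]
∂1: piv[gj,go,gz,jl,jn,jt,jx,kl] rk=8  ker:jo,jz,kt,kz,ln,lo,lt,lx,lz,no,nt,nx,nz,ot,ox,tx,tz,xz
∂2: piv[gjo,jnt,jnx,jot,jox,jtx,jtz,jxz,klz,lno,lnt,lnx,lnz] rk=13  ker:ltx,ntx,otx,txz
b_1=(26−8)−13=5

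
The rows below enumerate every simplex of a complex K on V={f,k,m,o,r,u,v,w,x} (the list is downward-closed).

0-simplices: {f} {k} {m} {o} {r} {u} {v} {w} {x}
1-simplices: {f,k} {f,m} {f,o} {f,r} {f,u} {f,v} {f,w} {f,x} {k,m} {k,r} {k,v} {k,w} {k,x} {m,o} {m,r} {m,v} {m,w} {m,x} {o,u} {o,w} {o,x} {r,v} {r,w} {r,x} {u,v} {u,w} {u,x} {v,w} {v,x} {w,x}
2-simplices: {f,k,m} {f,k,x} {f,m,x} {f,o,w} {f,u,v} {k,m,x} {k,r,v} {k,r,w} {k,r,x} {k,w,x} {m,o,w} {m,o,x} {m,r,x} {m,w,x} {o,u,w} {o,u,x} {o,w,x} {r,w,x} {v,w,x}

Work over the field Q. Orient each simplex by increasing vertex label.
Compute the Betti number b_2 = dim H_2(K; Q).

b_2=3

n_0=9 n_1=30 n_2=19  [Q]
∂1: piv[fk,fm,fo,fr,fu,fv,fw,fx] rk=8  ker:km,kr,kv,kw,kx,mo,mr,mv,mw,mx,ou,ow,ox,rv,rw,rx,uv,uw,ux,vw,vx,wx
∂2: piv[fkm,fkx,fmx,fow,fuv,krv,krw,krx,kwx,mow,mox,mrx,mwx,ouw,oux,vwx] rk=16  ker:kmx,owx,rwx
b_2=(19−16)−0=3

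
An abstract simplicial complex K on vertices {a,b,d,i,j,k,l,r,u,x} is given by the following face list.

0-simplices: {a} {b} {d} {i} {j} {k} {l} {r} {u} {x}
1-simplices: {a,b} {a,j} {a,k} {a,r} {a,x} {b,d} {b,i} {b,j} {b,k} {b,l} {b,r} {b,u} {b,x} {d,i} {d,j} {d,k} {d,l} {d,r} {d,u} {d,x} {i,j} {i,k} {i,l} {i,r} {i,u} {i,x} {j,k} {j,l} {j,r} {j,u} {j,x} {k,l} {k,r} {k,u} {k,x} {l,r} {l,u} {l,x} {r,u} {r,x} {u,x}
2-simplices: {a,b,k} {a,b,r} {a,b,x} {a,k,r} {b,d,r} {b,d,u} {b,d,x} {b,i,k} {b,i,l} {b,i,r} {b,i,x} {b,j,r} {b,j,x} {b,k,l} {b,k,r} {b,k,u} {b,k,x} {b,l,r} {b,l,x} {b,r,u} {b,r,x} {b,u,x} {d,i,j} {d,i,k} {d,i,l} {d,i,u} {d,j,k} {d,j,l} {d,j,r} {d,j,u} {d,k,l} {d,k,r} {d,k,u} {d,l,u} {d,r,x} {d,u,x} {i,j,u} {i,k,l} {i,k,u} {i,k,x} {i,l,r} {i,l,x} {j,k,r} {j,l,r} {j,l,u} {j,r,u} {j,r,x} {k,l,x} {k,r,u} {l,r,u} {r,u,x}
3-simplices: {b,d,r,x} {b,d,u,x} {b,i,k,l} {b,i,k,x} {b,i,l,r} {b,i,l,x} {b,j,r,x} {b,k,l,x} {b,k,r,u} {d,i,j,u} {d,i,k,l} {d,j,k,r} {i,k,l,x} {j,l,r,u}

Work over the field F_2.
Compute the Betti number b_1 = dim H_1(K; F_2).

b_1=1

n_0=10 n_1=41 n_2=51 n_3=14  [Z2]
∂1: piv[ab,aj,ak,ar,ax,bd,bi,bl,bu] rk=9  ker:bj,bk,br,bx,di,dj,dk,dl,dr,du,dx,ij,ik,il,ir,iu,ix,jk,jl,jr,ju,jx,kl,kr,ku,kx,lr,lu,lx,ru,rx,ux
∂2: piv[abk,abr,abx,akr,bdr,bdu,bdx,bik,bil,bir,bix,bjr,bjx,bkl,bku,bkx,blr,blx,bru,brx,bux,dij,dik,dil,diu,djk,djl,djr,dju,dkr,dlu] rk=31  ker:bkr,dkl,dku,drx,dux,iju,ikl,iku,ikx,ilr,ilx,jkr,jlr,jlu,jru,jrx,klx,kru,lru,rux
∂3: piv[bdrx,bdux,bikl,bikx,bilr,bilx,bjrx,bklx,bkru,diju,dikl,djkr,jlru] rk=13  ker:iklx
b_1=(41−9)−31=1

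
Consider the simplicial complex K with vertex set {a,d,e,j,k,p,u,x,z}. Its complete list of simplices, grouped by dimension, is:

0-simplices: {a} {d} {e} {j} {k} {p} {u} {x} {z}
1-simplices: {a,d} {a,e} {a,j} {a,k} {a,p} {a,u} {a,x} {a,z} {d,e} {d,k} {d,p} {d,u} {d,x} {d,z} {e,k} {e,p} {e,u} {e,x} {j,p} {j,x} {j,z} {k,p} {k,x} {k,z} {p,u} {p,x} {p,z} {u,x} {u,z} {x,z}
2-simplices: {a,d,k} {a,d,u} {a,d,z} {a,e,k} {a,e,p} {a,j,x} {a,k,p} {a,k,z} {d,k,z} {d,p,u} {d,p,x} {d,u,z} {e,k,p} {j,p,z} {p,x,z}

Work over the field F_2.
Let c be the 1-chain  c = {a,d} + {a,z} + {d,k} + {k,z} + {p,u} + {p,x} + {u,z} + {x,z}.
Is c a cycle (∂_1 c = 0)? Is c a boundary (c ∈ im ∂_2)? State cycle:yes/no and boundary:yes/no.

cycle:yes boundary:no

n_0=9 n_1=30 n_2=15  [Z2]
∂1: piv[ad,ae,aj,ak,ap,au,ax,az] rk=8  ker:de,dk,dp,du,dx,dz,ek,ep,eu,ex,jp,jx,jz,kp,kx,kz,pu,px,pz,ux,uz,xz
∂2: piv[adk,adu,adz,aek,aep,ajx,akp,akz,dpu,dpx,duz,jpz,pxz] rk=13  ker:dkz,ekp
∂1c = 0
c vs im∂2: residual ≠ 0 ⇒ not boundary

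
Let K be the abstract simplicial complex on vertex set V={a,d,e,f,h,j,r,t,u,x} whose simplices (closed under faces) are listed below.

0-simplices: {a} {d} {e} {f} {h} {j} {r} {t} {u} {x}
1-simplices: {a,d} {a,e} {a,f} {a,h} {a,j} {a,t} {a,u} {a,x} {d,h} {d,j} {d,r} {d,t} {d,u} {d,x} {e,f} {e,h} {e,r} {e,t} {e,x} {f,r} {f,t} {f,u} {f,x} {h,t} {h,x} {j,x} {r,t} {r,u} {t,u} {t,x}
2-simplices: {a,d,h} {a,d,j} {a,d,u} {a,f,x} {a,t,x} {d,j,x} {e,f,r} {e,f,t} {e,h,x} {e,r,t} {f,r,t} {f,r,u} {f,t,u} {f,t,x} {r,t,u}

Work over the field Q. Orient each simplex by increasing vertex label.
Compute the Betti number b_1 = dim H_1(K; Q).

n_0=10 n_1=30 n_2=15  [Q]
∂1: piv[ad,ae,af,ah,aj,at,au,ax,dr] rk=9  ker:dh,dj,dt,du,dx,ef,eh,er,et,ex,fr,ft,fu,fx,ht,hx,jx,rt,ru,tu,tx
∂2: piv[adh,adj,adu,afx,atx,djx,efr,eft,ehx,ert,fru,ftu,ftx] rk=13  ker:frt,rtu
b_1=(30−9)−13=8

b_1=8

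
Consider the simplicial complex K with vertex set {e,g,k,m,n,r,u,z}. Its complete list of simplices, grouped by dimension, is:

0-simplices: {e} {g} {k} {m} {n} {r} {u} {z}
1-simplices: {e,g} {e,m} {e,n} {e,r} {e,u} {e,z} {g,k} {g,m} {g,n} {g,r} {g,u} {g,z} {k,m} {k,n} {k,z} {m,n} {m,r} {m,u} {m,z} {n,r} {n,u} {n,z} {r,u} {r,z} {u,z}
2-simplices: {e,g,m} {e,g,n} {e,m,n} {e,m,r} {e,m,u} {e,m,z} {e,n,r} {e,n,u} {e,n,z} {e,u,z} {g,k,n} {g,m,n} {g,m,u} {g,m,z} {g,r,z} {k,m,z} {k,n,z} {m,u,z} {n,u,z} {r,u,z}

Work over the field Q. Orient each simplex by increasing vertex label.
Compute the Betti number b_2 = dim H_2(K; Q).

n_0=8 n_1=25 n_2=20  [Q]
∂1: piv[eg,em,en,er,eu,ez,gk] rk=7  ker:gm,gn,gr,gu,gz,km,kn,kz,mn,mr,mu,mz,nr,nu,nz,ru,rz,uz
∂2: piv[egm,egn,emn,emr,emu,emz,enr,enu,enz,euz,gkn,gmu,gmz,grz,kmz,knz,ruz] rk=17  ker:gmn,muz,nuz
b_2=(20−17)−0=3

b_2=3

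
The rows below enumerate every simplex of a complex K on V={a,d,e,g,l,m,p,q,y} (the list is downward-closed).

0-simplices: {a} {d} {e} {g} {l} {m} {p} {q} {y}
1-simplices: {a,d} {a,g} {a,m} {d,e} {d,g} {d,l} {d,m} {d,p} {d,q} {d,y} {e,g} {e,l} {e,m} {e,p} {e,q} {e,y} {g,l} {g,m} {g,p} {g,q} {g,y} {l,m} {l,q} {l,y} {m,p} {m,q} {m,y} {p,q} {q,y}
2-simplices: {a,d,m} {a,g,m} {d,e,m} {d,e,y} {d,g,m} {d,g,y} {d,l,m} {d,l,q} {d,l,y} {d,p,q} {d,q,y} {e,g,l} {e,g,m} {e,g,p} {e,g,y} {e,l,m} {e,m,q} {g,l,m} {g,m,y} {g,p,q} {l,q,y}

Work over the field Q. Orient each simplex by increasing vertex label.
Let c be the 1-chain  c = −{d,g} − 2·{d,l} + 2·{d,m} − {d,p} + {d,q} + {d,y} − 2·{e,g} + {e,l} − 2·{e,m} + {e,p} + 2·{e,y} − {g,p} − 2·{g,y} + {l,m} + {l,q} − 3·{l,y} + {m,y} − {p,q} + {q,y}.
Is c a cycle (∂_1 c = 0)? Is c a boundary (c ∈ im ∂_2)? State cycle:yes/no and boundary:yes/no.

n_0=9 n_1=29 n_2=21  [Q]
∂1: piv[ad,ag,am,de,dl,dp,dq,dy] rk=8  ker:dg,dm,eg,el,em,ep,eq,ey,gl,gm,gp,gq,gy,lm,lq,ly,mp,mq,my,pq,qy
∂2: piv[adm,agm,dem,dey,dgm,dgy,dlm,dlq,dly,dpq,dqy,egl,egm,egp,elm,emq,gmy,gpq] rk=18  ker:egy,glm,lqy
∂1c = 0
c vs im∂2: reduces to 0 ⇒ boundary

cycle:yes boundary:yes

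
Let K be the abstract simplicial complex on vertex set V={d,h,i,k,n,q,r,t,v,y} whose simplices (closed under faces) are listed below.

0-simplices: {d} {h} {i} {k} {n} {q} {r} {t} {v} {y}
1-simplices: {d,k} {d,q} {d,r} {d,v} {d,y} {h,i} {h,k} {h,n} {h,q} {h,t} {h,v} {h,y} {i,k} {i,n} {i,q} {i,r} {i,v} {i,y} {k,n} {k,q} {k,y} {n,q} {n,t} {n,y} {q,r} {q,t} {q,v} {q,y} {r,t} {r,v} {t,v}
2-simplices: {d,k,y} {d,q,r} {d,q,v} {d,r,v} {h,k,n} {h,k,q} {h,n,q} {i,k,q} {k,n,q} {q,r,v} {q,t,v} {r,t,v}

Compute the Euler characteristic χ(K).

n_0=10 n_1=31 n_2=12
χ=+10−31+12=-9

χ(K)=-9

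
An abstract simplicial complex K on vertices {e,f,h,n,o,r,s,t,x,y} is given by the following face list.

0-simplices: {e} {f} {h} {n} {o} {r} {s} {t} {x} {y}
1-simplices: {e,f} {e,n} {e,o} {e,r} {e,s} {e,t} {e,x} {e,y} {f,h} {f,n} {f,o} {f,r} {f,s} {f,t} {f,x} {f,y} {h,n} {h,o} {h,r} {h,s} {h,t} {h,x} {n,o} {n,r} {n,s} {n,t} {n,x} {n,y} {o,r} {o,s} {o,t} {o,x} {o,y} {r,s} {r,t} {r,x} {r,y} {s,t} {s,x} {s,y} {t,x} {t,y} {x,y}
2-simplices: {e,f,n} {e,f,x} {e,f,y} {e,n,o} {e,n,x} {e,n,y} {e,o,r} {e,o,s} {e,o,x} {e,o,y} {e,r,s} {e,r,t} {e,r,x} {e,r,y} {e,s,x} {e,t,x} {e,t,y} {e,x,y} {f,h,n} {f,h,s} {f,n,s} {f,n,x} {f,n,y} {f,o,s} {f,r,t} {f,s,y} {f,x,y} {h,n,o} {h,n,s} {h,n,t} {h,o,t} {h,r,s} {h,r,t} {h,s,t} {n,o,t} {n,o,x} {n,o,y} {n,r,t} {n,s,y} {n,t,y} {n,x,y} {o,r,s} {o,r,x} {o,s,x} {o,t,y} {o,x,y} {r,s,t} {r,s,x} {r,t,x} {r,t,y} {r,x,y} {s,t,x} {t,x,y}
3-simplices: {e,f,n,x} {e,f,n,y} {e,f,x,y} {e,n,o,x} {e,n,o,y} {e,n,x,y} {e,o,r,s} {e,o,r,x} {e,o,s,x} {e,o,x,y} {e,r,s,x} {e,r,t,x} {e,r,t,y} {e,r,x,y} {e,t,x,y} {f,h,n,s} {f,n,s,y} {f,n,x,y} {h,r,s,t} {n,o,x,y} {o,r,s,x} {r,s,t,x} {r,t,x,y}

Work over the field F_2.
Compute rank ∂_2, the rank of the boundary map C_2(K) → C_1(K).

rank∂_2=32

n_0=10 n_1=43 n_2=53 n_3=23  [Z2]
∂1: piv[ef,en,eo,er,es,et,ex,ey,fh] rk=9  ker:fn,fo,fr,fs,ft,fx,fy,hn,ho,hr,hs,ht,hx,no,nr,ns,nt,nx,ny,or,os,ot,ox,oy,rs,rt,rx,ry,st,sx,sy,tx,ty,xy
∂2: piv[efn,efx,efy,eno,enx,eny,eor,eos,eox,eoy,ers,ert,erx,ery,esx,etx,ety,exy,fhn,fhs,fns,fos,frt,fsy,hno,hnt,hot,hrs,hrt,hst,nrt,nty] rk=32  ker:fnx,fny,fxy,hns,not,nox,noy,nsy,nxy,ors,orx,osx,oty,oxy,rst,rsx,rtx,rty,rxy,stx,txy
∂3: piv[efnx,efny,efxy,enox,enoy,enxy,eors,eorx,eosx,eoxy,ersx,ertx,erty,erxy,etxy,fhns,fnsy,hrst,rstx] rk=19  ker:fnxy,noxy,orsx,rtxy
rk∂_2=32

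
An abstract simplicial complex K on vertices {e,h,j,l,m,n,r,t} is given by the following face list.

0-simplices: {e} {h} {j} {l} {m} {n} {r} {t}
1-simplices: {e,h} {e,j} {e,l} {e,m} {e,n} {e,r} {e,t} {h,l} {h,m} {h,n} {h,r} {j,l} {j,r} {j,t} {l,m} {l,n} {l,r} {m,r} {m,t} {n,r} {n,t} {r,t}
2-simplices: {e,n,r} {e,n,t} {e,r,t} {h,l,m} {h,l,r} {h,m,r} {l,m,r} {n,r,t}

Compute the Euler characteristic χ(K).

χ(K)=-6

n_0=8 n_1=22 n_2=8
χ=+8−22+8=-6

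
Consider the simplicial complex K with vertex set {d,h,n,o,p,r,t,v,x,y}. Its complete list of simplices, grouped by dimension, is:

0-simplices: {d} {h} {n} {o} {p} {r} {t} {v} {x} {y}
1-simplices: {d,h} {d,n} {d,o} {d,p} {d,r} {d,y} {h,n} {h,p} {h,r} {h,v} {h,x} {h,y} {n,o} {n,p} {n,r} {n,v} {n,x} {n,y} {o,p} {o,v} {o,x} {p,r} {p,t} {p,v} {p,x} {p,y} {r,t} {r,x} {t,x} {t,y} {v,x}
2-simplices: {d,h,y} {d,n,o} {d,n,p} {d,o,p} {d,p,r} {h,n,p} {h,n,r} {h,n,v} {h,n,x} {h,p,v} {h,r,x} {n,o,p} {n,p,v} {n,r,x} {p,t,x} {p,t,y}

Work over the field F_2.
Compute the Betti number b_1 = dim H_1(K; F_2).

b_1=9

n_0=10 n_1=31 n_2=16  [Z2]
∂1: piv[dh,dn,do,dp,dr,dy,hv,hx,pt] rk=9  ker:hn,hp,hr,hy,no,np,nr,nv,nx,ny,op,ov,ox,pr,pv,px,py,rt,rx,tx,ty,vx
∂2: piv[dhy,dno,dnp,dop,dpr,hnp,hnr,hnv,hnx,hpv,hrx,ptx,pty] rk=13  ker:nop,npv,nrx
b_1=(31−9)−13=9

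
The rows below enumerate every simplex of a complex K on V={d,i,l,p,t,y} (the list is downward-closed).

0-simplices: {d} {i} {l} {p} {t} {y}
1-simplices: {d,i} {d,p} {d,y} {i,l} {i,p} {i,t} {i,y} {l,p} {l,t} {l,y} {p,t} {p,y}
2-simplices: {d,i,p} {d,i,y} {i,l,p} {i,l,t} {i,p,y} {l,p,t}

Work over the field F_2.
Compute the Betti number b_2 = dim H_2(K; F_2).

n_0=6 n_1=12 n_2=6  [Z2]
∂1: piv[di,dp,dy,il,it] rk=5  ker:ip,iy,lp,lt,ly,pt,py
∂2: piv[dip,diy,ilp,ilt,ipy,lpt] rk=6
b_2=(6−6)−0=0

b_2=0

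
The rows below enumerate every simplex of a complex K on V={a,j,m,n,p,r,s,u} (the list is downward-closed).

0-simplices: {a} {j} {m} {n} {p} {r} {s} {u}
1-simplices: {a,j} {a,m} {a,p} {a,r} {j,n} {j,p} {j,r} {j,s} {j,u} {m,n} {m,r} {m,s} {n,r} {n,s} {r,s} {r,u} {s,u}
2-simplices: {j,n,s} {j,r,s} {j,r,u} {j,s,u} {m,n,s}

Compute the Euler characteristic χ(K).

χ(K)=-4

n_0=8 n_1=17 n_2=5
χ=+8−17+5=-4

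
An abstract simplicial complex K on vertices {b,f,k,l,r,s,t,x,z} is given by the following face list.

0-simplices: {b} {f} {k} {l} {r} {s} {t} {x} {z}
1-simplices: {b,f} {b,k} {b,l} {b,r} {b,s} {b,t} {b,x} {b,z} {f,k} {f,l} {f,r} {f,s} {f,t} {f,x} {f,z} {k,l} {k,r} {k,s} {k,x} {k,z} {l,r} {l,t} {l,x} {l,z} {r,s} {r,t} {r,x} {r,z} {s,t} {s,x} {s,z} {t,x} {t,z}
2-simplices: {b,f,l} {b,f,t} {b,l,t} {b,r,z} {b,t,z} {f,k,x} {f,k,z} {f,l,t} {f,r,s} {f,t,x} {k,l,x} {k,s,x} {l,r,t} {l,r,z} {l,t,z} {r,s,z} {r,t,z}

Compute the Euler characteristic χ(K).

n_0=9 n_1=33 n_2=17
χ=+9−33+17=-7

χ(K)=-7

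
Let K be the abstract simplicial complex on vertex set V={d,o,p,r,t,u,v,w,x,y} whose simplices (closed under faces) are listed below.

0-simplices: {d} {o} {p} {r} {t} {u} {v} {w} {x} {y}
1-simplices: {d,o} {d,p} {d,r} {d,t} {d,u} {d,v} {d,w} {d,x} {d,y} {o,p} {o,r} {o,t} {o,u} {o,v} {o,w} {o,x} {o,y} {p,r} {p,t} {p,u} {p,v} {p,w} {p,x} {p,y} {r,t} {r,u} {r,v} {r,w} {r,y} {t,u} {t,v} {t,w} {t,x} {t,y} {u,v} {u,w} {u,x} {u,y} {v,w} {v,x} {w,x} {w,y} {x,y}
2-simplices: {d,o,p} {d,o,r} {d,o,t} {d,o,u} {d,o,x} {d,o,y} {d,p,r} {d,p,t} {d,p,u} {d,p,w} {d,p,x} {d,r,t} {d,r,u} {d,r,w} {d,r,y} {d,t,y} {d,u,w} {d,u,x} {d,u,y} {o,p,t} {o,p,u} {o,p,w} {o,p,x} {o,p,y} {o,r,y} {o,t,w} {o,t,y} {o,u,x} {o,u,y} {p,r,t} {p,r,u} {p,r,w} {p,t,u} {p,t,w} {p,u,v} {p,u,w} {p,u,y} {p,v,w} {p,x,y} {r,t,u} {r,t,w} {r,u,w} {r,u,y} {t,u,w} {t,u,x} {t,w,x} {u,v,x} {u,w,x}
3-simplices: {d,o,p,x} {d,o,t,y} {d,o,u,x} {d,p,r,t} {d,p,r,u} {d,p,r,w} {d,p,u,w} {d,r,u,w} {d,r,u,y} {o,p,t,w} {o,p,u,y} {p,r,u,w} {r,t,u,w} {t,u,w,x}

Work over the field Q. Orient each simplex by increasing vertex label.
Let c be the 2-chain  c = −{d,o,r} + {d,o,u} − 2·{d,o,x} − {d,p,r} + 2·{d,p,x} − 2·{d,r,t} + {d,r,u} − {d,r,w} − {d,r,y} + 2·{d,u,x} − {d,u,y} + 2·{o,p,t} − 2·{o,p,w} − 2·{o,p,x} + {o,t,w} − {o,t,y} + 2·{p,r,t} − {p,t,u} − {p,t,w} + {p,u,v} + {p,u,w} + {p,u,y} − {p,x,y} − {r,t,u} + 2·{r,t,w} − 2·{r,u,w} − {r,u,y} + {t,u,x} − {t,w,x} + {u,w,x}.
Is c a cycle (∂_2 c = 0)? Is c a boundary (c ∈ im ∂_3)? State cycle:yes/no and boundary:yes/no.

cycle:no boundary:no

n_0=10 n_1=43 n_2=48 n_3=14  [Q]
∂1: piv[do,dp,dr,dt,du,dv,dw,dx,dy] rk=9  ker:op,or,ot,ou,ov,ow,ox,oy,pr,pt,pu,pv,pw,px,py,rt,ru,rv,rw,ry,tu,tv,tw,tx,ty,uv,uw,ux,uy,vw,vx,wx,wy,xy
∂2: piv[dop,dor,dot,dou,dox,doy,dpr,dpt,dpu,dpw,dpx,drt,dru,drw,dry,dty,duw,dux,duy,opw,opy,otw,ptu,puv,pvw,pxy,tux,twx,uvx] rk=29  ker:opt,opu,opx,ory,oty,oux,ouy,prt,pru,prw,ptw,puw,puy,rtu,rtw,ruw,ruy,tuw,uwx
∂3: piv[dopx,doty,doux,dprt,dpru,dprw,dpuw,druw,druy,optw,opuy,rtuw,tuwx] rk=13  ker:pruw
∂2c = −2·{d,o} + {d,p} − {d,r} + 2·{d,t} − {d,u} + {d,w} − 2·{d,x} + 2·{d,y} − 2·{o,p} − {o,r} − 2·{o,t} + {o,u} + {o,w} + {o,y} + {p,r} − 2·{p,t} + 4·{p,u} − {p,v} − 2·{p,w} − {p,x} + {r,t} − {r,u} − {r,w} − {t,u} + {t,w} − {t,y} + {u,v} + 2·{u,x} − {u,y} − {x,y}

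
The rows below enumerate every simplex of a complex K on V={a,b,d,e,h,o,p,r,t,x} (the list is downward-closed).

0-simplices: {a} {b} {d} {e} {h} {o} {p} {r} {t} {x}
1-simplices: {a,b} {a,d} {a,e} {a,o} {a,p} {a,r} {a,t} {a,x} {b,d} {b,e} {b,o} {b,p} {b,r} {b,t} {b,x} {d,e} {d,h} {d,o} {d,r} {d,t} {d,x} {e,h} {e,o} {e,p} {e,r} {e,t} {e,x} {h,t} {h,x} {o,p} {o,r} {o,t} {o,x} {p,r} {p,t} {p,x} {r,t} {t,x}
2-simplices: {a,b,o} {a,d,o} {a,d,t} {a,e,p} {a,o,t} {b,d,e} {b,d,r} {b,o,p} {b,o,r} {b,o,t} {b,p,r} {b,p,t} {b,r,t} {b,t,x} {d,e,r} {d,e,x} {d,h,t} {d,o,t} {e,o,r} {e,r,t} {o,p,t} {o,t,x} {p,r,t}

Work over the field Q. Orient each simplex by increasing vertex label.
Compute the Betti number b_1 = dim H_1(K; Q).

b_1=9

n_0=10 n_1=38 n_2=23  [Q]
∂1: piv[ab,ad,ae,ao,ap,ar,at,ax,dh] rk=9  ker:bd,be,bo,bp,br,bt,bx,de,do,dr,dt,dx,eh,eo,ep,er,et,ex,ht,hx,op,or,ot,ox,pr,pt,px,rt,tx
∂2: piv[abo,ado,adt,aep,aot,bde,bdr,bop,bor,bot,bpr,bpt,brt,btx,der,dex,dht,eor,ert,otx] rk=20  ker:dot,opt,prt
b_1=(38−9)−20=9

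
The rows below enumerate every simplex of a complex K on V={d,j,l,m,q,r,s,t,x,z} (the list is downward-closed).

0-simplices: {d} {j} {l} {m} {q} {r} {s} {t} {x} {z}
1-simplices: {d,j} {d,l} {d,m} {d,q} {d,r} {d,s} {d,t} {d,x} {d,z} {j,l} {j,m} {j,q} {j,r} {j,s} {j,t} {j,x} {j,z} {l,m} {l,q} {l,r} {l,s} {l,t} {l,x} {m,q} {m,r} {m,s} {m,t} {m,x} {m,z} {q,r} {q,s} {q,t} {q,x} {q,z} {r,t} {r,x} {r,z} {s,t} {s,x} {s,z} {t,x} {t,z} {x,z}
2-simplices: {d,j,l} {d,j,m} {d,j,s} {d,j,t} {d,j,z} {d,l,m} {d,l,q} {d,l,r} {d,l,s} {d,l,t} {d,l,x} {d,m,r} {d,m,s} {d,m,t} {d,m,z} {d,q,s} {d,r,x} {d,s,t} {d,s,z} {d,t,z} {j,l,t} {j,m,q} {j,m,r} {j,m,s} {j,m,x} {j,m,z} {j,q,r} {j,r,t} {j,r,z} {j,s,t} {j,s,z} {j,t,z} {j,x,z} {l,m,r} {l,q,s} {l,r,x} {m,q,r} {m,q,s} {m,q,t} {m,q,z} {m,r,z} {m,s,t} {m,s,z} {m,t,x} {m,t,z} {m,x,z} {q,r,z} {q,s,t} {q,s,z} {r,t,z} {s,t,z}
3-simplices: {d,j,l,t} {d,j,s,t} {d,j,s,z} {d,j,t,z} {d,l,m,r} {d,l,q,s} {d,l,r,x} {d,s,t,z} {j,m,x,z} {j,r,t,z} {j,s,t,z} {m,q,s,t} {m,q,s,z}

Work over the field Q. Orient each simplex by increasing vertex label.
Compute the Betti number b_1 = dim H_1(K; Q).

b_1=3

n_0=10 n_1=43 n_2=51 n_3=13  [Q]
∂1: piv[dj,dl,dm,dq,dr,ds,dt,dx,dz] rk=9  ker:jl,jm,jq,jr,js,jt,jx,jz,lm,lq,lr,ls,lt,lx,mq,mr,ms,mt,mx,mz,qr,qs,qt,qx,qz,rt,rx,rz,st,sx,sz,tx,tz,xz
∂2: piv[djl,djm,djs,djt,djz,dlm,dlq,dlr,dls,dlt,dlx,dmr,dms,dmt,dmz,dqs,drx,dst,dsz,dtz,jmq,jmr,jmx,jqr,jrt,jrz,jxz,mqs,mqt,mqz,mtx] rk=31  ker:jlt,jms,jmz,jst,jsz,jtz,lmr,lqs,lrx,mqr,mrz,mst,msz,mtz,mxz,qrz,qst,qsz,rtz,stz
∂3: piv[djlt,djst,djsz,djtz,dlmr,dlqs,dlrx,dstz,jmxz,jrtz,mqst,mqsz] rk=12  ker:jstz
b_1=(43−9)−31=3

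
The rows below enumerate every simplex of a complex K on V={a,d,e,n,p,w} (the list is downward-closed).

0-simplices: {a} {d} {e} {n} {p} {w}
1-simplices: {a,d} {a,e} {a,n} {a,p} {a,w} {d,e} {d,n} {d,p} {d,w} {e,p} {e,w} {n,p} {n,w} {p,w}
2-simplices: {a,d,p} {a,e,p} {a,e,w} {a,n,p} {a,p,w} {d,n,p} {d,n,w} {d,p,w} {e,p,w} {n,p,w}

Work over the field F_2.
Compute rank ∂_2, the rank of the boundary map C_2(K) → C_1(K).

n_0=6 n_1=14 n_2=10  [Z2]
∂1: piv[ad,ae,an,ap,aw] rk=5  ker:de,dn,dp,dw,ep,ew,np,nw,pw
∂2: piv[adp,aep,aew,anp,apw,dnp,dnw,dpw] rk=8  ker:epw,npw
rk∂_2=8

rank∂_2=8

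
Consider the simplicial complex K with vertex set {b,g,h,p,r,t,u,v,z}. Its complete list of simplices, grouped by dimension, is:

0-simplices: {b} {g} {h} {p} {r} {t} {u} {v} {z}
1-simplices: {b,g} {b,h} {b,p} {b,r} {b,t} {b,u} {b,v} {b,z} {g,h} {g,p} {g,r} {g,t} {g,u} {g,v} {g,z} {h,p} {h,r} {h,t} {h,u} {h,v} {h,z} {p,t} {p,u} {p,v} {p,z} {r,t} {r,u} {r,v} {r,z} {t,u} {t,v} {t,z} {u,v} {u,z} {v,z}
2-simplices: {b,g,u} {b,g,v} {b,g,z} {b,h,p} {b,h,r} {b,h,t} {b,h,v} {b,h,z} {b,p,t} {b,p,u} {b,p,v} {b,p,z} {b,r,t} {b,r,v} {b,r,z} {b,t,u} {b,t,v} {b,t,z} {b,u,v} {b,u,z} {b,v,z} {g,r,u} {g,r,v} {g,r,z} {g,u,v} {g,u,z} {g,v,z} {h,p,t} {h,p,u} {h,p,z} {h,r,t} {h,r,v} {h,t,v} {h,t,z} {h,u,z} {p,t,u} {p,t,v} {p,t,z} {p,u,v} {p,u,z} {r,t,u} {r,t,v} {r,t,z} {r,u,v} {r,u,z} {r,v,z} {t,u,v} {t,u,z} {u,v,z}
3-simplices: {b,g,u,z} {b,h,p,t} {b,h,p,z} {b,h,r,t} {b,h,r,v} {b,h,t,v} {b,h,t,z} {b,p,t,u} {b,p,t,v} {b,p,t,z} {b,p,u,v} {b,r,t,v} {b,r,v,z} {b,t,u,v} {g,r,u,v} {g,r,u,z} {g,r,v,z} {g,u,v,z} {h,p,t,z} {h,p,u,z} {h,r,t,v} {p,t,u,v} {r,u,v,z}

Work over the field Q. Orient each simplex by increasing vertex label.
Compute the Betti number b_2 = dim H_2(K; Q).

b_2=6

n_0=9 n_1=35 n_2=49 n_3=23  [Q]
∂1: piv[bg,bh,bp,br,bt,bu,bv,bz] rk=8  ker:gh,gp,gr,gt,gu,gv,gz,hp,hr,ht,hu,hv,hz,pt,pu,pv,pz,rt,ru,rv,rz,tu,tv,tz,uv,uz,vz
∂2: piv[bgu,bgv,bgz,bhp,bhr,bht,bhv,bhz,bpt,bpu,bpv,bpz,brt,brv,brz,btu,btv,btz,buv,buz,bvz,gru,grv,hpu] rk=24  ker:grz,guv,guz,gvz,hpt,hpz,hrt,hrv,htv,htz,huz,ptu,ptv,ptz,puv,puz,rtu,rtv,rtz,ruv,ruz,rvz,tuv,tuz,uvz
∂3: piv[bguz,bhpt,bhpz,bhrt,bhrv,bhtv,bhtz,bptu,bptv,bptz,bpuv,brtv,brvz,btuv,gruv,gruz,grvz,guvz,hpuz] rk=19  ker:hptz,hrtv,ptuv,ruvz
b_2=(49−24)−19=6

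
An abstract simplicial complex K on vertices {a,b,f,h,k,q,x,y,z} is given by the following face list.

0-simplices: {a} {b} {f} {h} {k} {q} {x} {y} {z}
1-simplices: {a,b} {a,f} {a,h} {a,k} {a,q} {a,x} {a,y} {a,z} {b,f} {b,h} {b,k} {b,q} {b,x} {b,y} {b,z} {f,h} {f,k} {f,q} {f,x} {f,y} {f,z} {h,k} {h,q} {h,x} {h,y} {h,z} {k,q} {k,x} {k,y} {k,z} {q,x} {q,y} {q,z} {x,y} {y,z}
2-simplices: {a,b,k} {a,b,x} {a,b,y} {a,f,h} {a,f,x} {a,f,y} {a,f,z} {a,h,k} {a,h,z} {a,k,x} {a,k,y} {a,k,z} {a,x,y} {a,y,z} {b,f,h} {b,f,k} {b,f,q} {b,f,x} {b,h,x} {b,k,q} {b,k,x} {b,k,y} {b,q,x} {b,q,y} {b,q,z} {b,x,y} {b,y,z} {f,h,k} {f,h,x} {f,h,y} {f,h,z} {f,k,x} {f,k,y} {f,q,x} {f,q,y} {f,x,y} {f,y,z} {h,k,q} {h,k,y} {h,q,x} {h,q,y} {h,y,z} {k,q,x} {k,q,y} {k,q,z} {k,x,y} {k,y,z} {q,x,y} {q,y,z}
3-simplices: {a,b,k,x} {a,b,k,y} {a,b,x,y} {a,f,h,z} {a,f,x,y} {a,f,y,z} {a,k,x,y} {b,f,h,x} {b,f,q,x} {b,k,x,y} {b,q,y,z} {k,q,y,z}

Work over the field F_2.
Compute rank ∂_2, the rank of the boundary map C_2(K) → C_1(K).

n_0=9 n_1=35 n_2=49 n_3=12  [Z2]
∂1: piv[ab,af,ah,ak,aq,ax,ay,az] rk=8  ker:bf,bh,bk,bq,bx,by,bz,fh,fk,fq,fx,fy,fz,hk,hq,hx,hy,hz,kq,kx,ky,kz,qx,qy,qz,xy,yz
∂2: piv[abk,abx,aby,afh,afx,afy,afz,ahk,ahz,akx,aky,akz,axy,ayz,bfh,bfk,bfq,bfx,bhx,bkq,bqx,bqy,bqz,byz,fhy,hkq] rk=26  ker:bkx,bky,bxy,fhk,fhx,fhz,fkx,fky,fqx,fqy,fxy,fyz,hky,hqx,hqy,hyz,kqx,kqy,kqz,kxy,kyz,qxy,qyz
∂3: piv[abkx,abky,abxy,afhz,afxy,afyz,akxy,bfhx,bfqx,bqyz,kqyz] rk=11  ker:bkxy
rk∂_2=26

rank∂_2=26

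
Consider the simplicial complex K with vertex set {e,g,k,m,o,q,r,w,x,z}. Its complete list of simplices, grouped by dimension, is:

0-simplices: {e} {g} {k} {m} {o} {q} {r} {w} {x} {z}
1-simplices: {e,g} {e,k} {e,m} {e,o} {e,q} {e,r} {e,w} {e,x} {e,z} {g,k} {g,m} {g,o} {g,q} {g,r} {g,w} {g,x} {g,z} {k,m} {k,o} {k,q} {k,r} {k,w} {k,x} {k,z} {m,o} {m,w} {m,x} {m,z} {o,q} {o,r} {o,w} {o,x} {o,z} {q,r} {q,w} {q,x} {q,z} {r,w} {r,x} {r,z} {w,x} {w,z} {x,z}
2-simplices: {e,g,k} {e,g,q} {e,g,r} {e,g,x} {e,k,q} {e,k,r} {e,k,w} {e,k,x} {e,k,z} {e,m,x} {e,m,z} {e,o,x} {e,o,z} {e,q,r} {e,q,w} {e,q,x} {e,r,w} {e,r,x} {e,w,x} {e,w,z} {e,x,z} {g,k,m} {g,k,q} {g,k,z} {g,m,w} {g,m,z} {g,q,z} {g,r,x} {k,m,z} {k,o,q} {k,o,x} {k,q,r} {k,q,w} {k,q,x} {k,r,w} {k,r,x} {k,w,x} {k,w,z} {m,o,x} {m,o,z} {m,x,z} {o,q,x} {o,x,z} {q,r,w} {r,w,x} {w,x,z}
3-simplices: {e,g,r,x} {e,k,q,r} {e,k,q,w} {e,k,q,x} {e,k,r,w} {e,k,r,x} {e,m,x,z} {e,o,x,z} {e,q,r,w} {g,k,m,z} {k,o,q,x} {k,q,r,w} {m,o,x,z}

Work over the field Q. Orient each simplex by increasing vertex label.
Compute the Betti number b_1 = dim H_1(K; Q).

n_0=10 n_1=43 n_2=46 n_3=13  [Q]
∂1: piv[eg,ek,em,eo,eq,er,ew,ex,ez] rk=9  ker:gk,gm,go,gq,gr,gw,gx,gz,km,ko,kq,kr,kw,kx,kz,mo,mw,mx,mz,oq,or,ow,ox,oz,qr,qw,qx,qz,rw,rx,rz,wx,wz,xz
∂2: piv[egk,egq,egr,egx,ekq,ekr,ekw,ekx,ekz,emx,emz,eox,eoz,eqr,eqw,eqx,erw,erx,ewx,ewz,exz,gkm,gkz,gmw,gmz,gqz,koq,kox,mox] rk=29  ker:gkq,grx,kmz,kqr,kqw,kqx,krw,krx,kwx,kwz,moz,mxz,oqx,oxz,qrw,rwx,wxz
∂3: piv[egrx,ekqr,ekqw,ekqx,ekrw,ekrx,emxz,eoxz,eqrw,gkmz,koqx,moxz] rk=12  ker:kqrw
b_1=(43−9)−29=5

b_1=5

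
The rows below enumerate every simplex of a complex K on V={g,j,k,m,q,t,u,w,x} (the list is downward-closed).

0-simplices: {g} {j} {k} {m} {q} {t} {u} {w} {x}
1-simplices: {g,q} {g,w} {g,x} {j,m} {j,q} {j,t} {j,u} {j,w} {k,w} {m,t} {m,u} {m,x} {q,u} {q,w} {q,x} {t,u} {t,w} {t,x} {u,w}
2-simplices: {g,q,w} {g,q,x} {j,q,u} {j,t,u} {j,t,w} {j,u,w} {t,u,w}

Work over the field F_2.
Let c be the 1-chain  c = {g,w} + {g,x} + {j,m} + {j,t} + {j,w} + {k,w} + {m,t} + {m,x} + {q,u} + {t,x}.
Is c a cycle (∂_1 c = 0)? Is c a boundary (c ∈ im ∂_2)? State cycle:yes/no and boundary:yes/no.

n_0=9 n_1=19 n_2=7  [Z2]
∂1: piv[gq,gw,gx,jm,jq,jt,ju,kw] rk=8  ker:jw,mt,mu,mx,qu,qw,qx,tu,tw,tx,uw
∂2: piv[gqw,gqx,jqu,jtu,jtw,juw] rk=6  ker:tuw
∂1c = {j} + {k} + {m} + {q} + {t} + {u} + {w} + {x}

cycle:no boundary:no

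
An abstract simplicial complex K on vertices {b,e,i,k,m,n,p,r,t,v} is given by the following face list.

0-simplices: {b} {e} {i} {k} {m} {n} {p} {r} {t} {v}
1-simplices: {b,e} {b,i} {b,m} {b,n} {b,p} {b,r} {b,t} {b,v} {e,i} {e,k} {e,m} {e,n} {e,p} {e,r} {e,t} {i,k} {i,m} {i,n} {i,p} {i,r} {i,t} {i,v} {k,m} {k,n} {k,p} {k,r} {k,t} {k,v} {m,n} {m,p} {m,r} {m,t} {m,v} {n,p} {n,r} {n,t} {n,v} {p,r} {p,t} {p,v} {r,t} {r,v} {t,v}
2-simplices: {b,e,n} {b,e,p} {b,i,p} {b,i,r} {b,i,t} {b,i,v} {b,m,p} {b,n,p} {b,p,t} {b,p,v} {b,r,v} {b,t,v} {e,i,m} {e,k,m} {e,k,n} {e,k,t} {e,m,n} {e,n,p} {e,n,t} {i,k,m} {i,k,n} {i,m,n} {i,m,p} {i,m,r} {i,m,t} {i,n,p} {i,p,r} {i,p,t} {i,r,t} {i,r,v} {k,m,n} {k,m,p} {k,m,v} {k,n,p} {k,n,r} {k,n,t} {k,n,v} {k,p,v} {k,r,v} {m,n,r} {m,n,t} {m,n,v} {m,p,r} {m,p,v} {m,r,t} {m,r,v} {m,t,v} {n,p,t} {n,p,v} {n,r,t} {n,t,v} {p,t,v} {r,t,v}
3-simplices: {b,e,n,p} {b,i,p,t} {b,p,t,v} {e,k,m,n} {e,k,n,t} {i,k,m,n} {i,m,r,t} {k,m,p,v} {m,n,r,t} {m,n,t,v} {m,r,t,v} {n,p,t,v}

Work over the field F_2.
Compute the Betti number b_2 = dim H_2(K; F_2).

n_0=10 n_1=43 n_2=53 n_3=12  [Z2]
∂1: piv[be,bi,bm,bn,bp,br,bt,bv,ek] rk=9  ker:ei,em,en,ep,er,et,ik,im,in,ip,ir,it,iv,km,kn,kp,kr,kt,kv,mn,mp,mr,mt,mv,np,nr,nt,nv,pr,pt,pv,rt,rv,tv
∂2: piv[ben,bep,bip,bir,bit,biv,bmp,bnp,bpt,bpv,brv,btv,eim,ekm,ekn,ekt,emn,ent,ikm,ikn,imp,imr,imt,inp,ipr,irt,kmp,kmv,knr,knv,kpv,krv,mnt] rk=33  ker:enp,imn,ipt,irv,kmn,knp,knt,mnr,mnv,mpr,mpv,mrt,mrv,mtv,npt,npv,nrt,ntv,ptv,rtv
∂3: piv[benp,bipt,bptv,ekmn,eknt,ikmn,imrt,kmpv,mnrt,mntv,mrtv,nptv] rk=12
b_2=(53−33)−12=8

b_2=8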